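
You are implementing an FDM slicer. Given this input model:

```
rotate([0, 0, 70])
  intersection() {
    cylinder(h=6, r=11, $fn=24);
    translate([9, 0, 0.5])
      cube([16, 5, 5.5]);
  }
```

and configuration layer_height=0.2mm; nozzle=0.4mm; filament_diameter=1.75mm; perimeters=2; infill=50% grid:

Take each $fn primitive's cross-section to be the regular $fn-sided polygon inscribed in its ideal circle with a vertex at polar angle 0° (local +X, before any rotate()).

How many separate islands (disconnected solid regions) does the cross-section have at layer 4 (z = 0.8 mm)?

At z = 0.8 mm: the r=11 cylinder contributes a regular 24-gon of circumradius 11; the 16×5 cube at (9, 0) contributes its full rectangle; After intersecting: the 16×5 cube at (9, 0) partially overlaps the r=11 cylinder; clipping to the common part keeps 7.70 mm² — 1 connected region; (whole slice rotated 70° about Z — lengths, areas and connectivity unchanged). Overall, the cross-section is a single solid region. Island count = 1.

1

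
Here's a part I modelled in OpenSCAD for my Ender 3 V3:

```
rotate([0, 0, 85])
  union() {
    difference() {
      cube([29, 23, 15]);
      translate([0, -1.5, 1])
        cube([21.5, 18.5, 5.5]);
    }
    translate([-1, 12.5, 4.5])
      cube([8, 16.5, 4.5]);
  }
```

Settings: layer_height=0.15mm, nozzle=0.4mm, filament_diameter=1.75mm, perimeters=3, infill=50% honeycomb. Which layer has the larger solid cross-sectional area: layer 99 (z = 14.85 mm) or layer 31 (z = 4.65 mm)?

Layer 99 (z = 14.85): the 29×23 cube contributes its full rectangle (area 667.00 mm²); the cube at (0, -1.5) is not intersected at this z (z outside [1, 6.5]); After the difference (first − rest): none of the subtracted shapes is present at this height, so the 29×23 cube is unchanged — area = 667.00 mm²; the cube at (-1, 12.5) is absent (z outside [4.5, 9]); Combining (union): only the result so far is present, so the union is just that shape — area = 667.00 mm²; (whole slice rotated 85° about Z — lengths, areas and connectivity unchanged). So its area = 667.00 mm². Layer 31 (z = 4.65): the 29×23 cube contributes its full rectangle (area 667.00 mm²); the cube at (0, -1.5) (footprint 21.5×18.5) is included at this height (area 397.75 mm²); After the difference (first − rest): starting from the 29×23 cube (667.00 mm²), the 21.5×18.5 cube at (0, -1.5) partially overlaps it — only the 365.50 mm² overlap (of its 397.75 mm²) is removed, clipping the outline — area = 301.50 mm²; the cube at (-1, 12.5) is present — its section is the full 8×16.5 rectangle (area 132.00 mm²); Merging all regions: the regions partially overlap — summed areas 433.50 mm² minus the doubly-counted overlap 42.00 mm² gives 391.50 mm² — area = 391.50 mm²; (rotated 85° about Z; rotation is an isometry so areas/perimeters/island counts are preserved). So its area = 391.50 mm². Layer 99 is larger (667.00 vs 391.50 mm²).

layer 99 (z = 14.85 mm)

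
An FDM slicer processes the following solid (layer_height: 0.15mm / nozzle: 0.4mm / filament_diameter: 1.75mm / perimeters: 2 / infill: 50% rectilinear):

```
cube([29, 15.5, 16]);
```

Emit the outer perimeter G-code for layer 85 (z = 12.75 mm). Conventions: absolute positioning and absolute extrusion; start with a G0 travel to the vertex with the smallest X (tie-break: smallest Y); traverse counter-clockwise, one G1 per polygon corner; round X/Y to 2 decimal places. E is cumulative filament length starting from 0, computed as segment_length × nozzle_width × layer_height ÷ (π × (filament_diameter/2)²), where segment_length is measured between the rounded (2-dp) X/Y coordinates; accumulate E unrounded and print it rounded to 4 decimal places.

At z = 12.75 mm: the cube is present — its section is the full 29×15.5 rectangle. The outline is a single polygon with 4 vertices. Extrusion per mm of travel: 0.4 × 0.15 / (π × 0.875²) = 0.024945. Accumulating E over each segment gives final E = 2.2201.

G0 X0.00 Y0.00 Z12.75
G1 X29.00 Y0.00 E0.7234
G1 X29.00 Y15.50 E1.1101
G1 X0.00 Y15.50 E1.8335
G1 X0.00 Y0.00 E2.2201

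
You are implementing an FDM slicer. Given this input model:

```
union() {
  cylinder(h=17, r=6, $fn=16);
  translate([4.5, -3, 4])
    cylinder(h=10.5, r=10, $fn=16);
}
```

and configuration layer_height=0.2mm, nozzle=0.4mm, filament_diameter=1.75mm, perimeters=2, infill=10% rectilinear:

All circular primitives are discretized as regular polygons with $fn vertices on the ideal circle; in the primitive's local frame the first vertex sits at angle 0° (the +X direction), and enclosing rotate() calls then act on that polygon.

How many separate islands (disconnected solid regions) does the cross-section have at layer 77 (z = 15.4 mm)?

1

At z = 15.4 mm: the r=6 cylinder gives a regular 16-gon of circumradius 6 (constant along its height); the cylinder at (4.5, -3) is absent (z outside [4, 14.5]); Combining (union): only the r=6 cylinder is present, so the union is just that shape — 1 connected region. Overall, the cross-section is a single solid region. Island count = 1.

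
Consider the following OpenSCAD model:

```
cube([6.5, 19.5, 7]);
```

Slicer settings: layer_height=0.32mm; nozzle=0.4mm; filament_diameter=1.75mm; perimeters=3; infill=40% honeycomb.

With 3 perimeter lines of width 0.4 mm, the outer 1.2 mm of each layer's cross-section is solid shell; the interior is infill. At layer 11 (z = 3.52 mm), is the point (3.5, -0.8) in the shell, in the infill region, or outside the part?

outside

At z = 3.52 mm: the 6.5×19.5 cube contributes its full rectangle. Overall, the cross-section is a single solid region. The nearest boundary edge runs (0.00, 0.00)→(6.50, 0.00); distance from the point to it = 0.80 mm. The point is not inside any of the regions above, so it lies outside the cross-section (0.80 mm from the nearest boundary).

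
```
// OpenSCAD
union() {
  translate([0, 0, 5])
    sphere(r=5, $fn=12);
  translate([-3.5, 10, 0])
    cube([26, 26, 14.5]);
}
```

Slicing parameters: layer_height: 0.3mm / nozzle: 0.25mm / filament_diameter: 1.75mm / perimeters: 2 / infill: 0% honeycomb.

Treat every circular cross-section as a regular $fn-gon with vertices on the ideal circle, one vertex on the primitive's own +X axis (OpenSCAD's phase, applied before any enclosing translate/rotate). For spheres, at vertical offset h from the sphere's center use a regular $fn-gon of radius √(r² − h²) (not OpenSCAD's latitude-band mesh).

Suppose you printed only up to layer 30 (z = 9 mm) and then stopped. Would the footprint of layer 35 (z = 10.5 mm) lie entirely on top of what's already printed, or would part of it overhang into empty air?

Compare the two slices. At z = 9: the r=5 sphere slices to a regular 12-gon of circumradius 3.000 (√(r²−h²) with h=4 from center) (area = (12/2)·3.000²·sin(360°/12) = 27.00 mm²); the cube at (-3.5, 10) is present — its section is the full 26×26 rectangle (area 676.00 mm²); Combining (union): the 2 present regions are separate (no shared area or edge), so areas and boundary lengths simply add and each stays a separate island — area = 703.00 mm². At z = 10.5: the sphere is not intersected at this z (|z−center|=5.500 > r=5); the cube at (-3.5, 10) (footprint 26×26) is included at this height (area 676.00 mm²); Combining (union): only the 26×26 cube at (-3.5, 10) is present, so the union is just that shape — area = 676.00 mm². Checking containment: the cross-section at z = 10.5 is a subset of the cross-section at z = 9.

entirely on top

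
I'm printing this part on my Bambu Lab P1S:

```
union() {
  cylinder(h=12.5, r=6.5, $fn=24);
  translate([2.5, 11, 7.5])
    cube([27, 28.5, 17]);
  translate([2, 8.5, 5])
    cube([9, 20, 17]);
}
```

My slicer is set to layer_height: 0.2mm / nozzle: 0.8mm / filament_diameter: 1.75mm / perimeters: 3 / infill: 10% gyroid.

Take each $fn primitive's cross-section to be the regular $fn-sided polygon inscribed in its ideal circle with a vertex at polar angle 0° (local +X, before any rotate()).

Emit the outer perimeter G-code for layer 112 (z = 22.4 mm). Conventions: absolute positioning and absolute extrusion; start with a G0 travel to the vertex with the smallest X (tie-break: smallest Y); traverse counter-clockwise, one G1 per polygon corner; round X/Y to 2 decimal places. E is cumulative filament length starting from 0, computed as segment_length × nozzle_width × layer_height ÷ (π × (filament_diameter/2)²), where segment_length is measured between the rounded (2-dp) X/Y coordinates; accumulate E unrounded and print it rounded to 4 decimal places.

At z = 22.4 mm: the cylinder is absent (z outside [0, 12.5]); the cube at (2.5, 11) is present — its section is the full 27×28.5 rectangle; the cube at (2, 8.5) is absent (z outside [5, 22]); Merging all regions: only the 27×28.5 cube at (2.5, 11) is present, so the union is just that shape — 1 connected region. The outline is a single polygon with 4 vertices. Extrusion per mm of travel: 0.8 × 0.2 / (π × 0.875²) = 0.066520. Accumulating E over each segment gives final E = 7.3837.

G0 X2.50 Y11.00 Z22.40
G1 X29.50 Y11.00 E1.7960
G1 X29.50 Y39.50 E3.6919
G1 X2.50 Y39.50 E5.4879
G1 X2.50 Y11.00 E7.3837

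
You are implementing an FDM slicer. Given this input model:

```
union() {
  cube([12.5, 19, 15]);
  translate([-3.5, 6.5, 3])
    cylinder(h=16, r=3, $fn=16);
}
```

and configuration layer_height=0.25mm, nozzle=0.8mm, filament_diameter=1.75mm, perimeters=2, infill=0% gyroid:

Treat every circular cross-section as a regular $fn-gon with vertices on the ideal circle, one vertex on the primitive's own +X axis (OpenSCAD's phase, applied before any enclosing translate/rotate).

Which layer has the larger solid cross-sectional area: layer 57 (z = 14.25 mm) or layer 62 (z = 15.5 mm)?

layer 57 (z = 14.25 mm)

Layer 57 (z = 14.25): the 12.5×19 cube contributes its full rectangle (area 237.50 mm²); the r=3 cylinder at (-3.5, 6.5) contributes a regular 16-gon of circumradius 3 (area = (16/2)·3.000²·sin(360°/16) = 27.55 mm²); Merging all regions: the 2 present regions are separate (no shared area or edge), so areas and boundary lengths simply add and each stays a separate island — area = 265.05 mm². So its area = 265.05 mm². Layer 62 (z = 15.5): the cube is not intersected at this z (z outside [0, 15]); the cylinder at (-3.5, 6.5): section is a regular 16-gon, circumradius r=3 (area = (16/2)·3.000²·sin(360°/16) = 27.55 mm²); Taking the union: only the r=3 cylinder at (-3.5, 6.5) is present, so the union is just that shape — area = 27.55 mm². So its area = 27.55 mm². Layer 57 is larger (265.05 vs 27.55 mm²).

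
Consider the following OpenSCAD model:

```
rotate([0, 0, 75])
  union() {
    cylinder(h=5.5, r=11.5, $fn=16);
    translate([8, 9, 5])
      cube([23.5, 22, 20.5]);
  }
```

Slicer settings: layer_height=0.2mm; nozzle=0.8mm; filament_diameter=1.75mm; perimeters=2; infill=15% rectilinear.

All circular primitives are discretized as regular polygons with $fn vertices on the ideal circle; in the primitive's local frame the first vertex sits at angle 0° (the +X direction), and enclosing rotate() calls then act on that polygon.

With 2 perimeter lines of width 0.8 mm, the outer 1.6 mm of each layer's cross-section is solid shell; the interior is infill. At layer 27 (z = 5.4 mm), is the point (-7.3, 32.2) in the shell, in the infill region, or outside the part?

At z = 5.4 mm: the r=11.5 cylinder contributes a regular 16-gon of circumradius 11.5; the cube at (8, 9) is present — its section is the full 23.5×22 rectangle; Merging all regions: the 2 present regions are separate (no shared area or edge), so areas and boundary lengths simply add and each stays a separate island — 2 connected regions; (whole slice rotated 75° about Z — lengths, areas and connectivity unchanged). Overall, the cross-section has 2 separate islands. Undo the 75° rotation: the query point maps to (29.213, 15.385) in the un-rotated model frame. The nearest boundary edge runs (31.50, 31.00)→(31.50, 9.00); distance from the point to it = 2.29 mm. (Shell/infill is judged within the island containing the point — the largest one.) The point is inside the cross-section and 2.29 mm from the nearest boundary — more than the 1.6 mm shell width (2 × 0.8), so it's in the infill interior.

infill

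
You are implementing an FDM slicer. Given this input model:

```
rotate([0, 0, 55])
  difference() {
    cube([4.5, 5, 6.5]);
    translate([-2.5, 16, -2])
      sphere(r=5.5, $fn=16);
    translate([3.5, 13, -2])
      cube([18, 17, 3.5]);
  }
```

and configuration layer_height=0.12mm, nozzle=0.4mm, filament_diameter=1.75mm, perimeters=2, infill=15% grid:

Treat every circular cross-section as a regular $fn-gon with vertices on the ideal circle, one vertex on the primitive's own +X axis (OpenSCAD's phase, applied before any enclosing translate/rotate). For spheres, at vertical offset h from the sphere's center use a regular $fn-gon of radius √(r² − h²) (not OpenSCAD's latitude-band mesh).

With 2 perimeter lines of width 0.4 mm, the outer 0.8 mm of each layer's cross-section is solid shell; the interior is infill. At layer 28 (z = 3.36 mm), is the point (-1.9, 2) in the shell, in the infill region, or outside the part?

shell

At z = 3.36 mm: the cube (footprint 4.5×5) is included at this height; the r=5.5 sphere at (-2.5, 16) contributes a regular 16-gon of circumradius √(5.5²−5.36²) = 1.233; the cube at (3.5, 13) is not intersected at this z (z outside [-2, 1.5]); After the difference (first − rest): starting from the 4.5×5 cube, the r=5.5 sphere at (-2.5, 16) misses the remaining region (no effect) — 1 connected region; (whole slice rotated 55° about Z — lengths, areas and connectivity unchanged). Overall, the cross-section is a single solid region. Undo the 55° rotation: the query point maps to (0.549, 2.704) in the un-rotated model frame. The nearest boundary edge runs (0.00, 0.00)→(0.00, 5.00); distance from the point to it = 0.55 mm. The point is inside the cross-section, 0.55 mm from the nearest boundary — within the 0.8 mm shell band (2 × 0.4).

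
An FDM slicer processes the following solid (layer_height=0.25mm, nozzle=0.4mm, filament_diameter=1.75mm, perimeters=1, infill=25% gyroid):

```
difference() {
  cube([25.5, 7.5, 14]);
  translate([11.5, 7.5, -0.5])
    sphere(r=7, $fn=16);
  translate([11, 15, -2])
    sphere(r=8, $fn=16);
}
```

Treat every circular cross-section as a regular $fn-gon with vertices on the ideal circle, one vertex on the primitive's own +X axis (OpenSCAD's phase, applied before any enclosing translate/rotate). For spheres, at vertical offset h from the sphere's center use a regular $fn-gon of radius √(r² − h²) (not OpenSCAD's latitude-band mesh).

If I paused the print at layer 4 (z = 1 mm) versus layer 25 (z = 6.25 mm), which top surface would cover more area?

layer 25 (z = 6.25 mm)

Layer 4 (z = 1): the cube is present — its section is the full 25.5×7.5 rectangle (area 191.25 mm²); the r=7 sphere at (11.5, 7.5) slices to a regular 16-gon of circumradius 6.837 (√(r²−h²) with h=1.5 from center) (area = (16/2)·6.837²·sin(360°/16) = 143.12 mm²); the r=8 sphere at (11, 15) contributes a regular 16-gon of circumradius √(8²−3²) = 7.416 (area = (16/2)·7.416²·sin(360°/16) = 168.38 mm²); Subtracting the remaining from the first: starting from the 25.5×7.5 cube (191.25 mm²), the r=7 sphere at (11.5, 7.5) partially overlaps it — only the 71.56 mm² overlap (of its 143.12 mm²) is removed, clipping the outline; the r=8 sphere at (11, 15) misses the remaining region (no effect) — area = 119.69 mm². So its area = 119.69 mm². Layer 25 (z = 6.25): the 25.5×7.5 cube contributes its full rectangle (area 191.25 mm²); the r=7 sphere at (11.5, 7.5) slices to a regular 16-gon of circumradius 1.854 (√(r²−h²) with h=6.75 from center) (area = (16/2)·1.854²·sin(360°/16) = 10.52 mm²); the sphere at (11, 15) is not intersected at this z (|z−center|=8.250 > r=8); After the difference (first − rest): starting from the 25.5×7.5 cube (191.25 mm²), the r=7 sphere at (11.5, 7.5) partially overlaps it — only the 5.26 mm² overlap (of its 10.52 mm²) is removed, clipping the outline — area = 185.99 mm². So its area = 185.99 mm². Layer 25 is larger (185.99 vs 119.69 mm²).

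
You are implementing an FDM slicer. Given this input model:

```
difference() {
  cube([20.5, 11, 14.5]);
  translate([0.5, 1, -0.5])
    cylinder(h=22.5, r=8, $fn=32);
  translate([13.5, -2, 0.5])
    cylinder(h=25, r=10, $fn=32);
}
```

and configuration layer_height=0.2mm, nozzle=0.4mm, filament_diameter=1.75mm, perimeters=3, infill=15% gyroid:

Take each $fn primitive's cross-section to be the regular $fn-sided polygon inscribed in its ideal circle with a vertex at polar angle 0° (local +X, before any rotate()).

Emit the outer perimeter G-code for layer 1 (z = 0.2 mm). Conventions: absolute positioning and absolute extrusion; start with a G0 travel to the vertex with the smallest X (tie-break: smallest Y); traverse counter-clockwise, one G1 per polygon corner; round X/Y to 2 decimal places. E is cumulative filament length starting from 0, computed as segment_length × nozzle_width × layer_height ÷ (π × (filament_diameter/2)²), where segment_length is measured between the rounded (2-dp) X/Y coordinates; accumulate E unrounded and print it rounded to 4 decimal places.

At z = 0.2 mm: the 20.5×11 cube contributes its full rectangle; the r=8 cylinder at (0.5, 1) gives a regular 32-gon of circumradius 8 (constant along its height); the cylinder at (13.5, -2) is not intersected at this z (z outside [0.5, 25.5]); Subtracting the remaining from the first: starting from the 20.5×11 cube, the r=8 cylinder at (0.5, 1) partially overlaps it — only the 62.38 mm² overlap (of its 199.77 mm²) is removed, clipping the outline — 1 connected region. The outline is a single polygon with 14 vertices. Extrusion per mm of travel: 0.4 × 0.2 / (π × 0.875²) = 0.033260. Accumulating E over each segment gives final E = 1.9858.

G0 X0.00 Y8.95 Z0.20
G1 X0.50 Y9.00 E0.0167
G1 X2.06 Y8.85 E0.0688
G1 X3.56 Y8.39 E0.1210
G1 X4.94 Y7.65 E0.1731
G1 X6.16 Y6.66 E0.2254
G1 X7.15 Y5.44 E0.2776
G1 X7.89 Y4.06 E0.3297
G1 X8.35 Y2.56 E0.3819
G1 X8.50 Y1.00 E0.4340
G1 X8.40 Y0.00 E0.4674
G1 X20.50 Y0.00 E0.8699
G1 X20.50 Y11.00 E1.2357
G1 X0.00 Y11.00 E1.9176
G1 X0.00 Y8.95 E1.9858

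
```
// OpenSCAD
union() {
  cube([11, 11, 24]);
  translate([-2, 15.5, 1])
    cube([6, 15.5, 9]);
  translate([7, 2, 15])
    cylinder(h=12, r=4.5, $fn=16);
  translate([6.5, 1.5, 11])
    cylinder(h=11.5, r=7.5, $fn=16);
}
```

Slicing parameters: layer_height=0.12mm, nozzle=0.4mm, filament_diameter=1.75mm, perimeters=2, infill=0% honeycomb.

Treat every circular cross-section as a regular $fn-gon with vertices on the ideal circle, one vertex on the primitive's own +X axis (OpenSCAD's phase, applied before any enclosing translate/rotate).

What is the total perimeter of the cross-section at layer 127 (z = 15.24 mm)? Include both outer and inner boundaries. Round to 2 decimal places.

54.58 mm

At z = 15.24 mm: the 11×11 cube contributes its full rectangle (perimeter 44.00 mm); the cube at (-2, 15.5) is absent (z outside [1, 10]); the r=4.5 cylinder at (7, 2) contributes a regular 16-gon of circumradius 4.5 (perimeter = 2·16·4.500·sin(180°/16) = 28.09 mm); the r=7.5 cylinder at (6.5, 1.5) gives a regular 16-gon of circumradius 7.5 (constant along its height) (perimeter = 2·16·7.500·sin(180°/16) = 46.82 mm); Combining (union): the regions partially overlap (shared area 150.47 mm²), so the edge portions inside another operand are dropped and the merged outline is re-measured after clipping — boundary = 54.58 mm. Overall, the cross-section is a single solid region. Total boundary length (outer) = 54.58 mm.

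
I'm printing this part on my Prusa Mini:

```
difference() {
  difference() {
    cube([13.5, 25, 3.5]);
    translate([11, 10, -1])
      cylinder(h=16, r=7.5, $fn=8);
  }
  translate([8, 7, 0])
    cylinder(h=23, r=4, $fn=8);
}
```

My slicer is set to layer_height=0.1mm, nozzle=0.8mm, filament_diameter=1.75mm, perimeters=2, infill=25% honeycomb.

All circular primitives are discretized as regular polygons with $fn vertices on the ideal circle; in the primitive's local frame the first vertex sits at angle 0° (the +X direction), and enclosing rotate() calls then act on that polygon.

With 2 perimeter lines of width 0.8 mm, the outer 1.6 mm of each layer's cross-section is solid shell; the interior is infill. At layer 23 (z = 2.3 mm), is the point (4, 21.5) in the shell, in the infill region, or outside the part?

At z = 2.3 mm: the cube (footprint 13.5×25) is included at this height; the cylinder at (11, 10): section is a regular 8-gon, circumradius r=7.5; After the difference (first − rest): starting from the 13.5×25 cube, the r=7.5 cylinder at (11, 10) partially overlaps it — only the 114.46 mm² overlap (of its 159.10 mm²) is removed, clipping the outline — 1 connected region; the r=4 cylinder at (8, 7) gives a regular 8-gon of circumradius 4 (constant along its height); Taking the first minus the rest: starting from the result so far, the r=4 cylinder at (8, 7) partially overlaps it — only the 4.48 mm² overlap (of its 45.25 mm²) is removed, clipping the outline — 1 connected region. Overall, the cross-section is a single solid region. The nearest boundary edge runs (0.00, 25.00)→(13.50, 25.00); distance from the point to it = 3.50 mm. The point is inside the cross-section and 3.50 mm from the nearest boundary — more than the 1.6 mm shell width (2 × 0.8), so it's in the infill interior.

infill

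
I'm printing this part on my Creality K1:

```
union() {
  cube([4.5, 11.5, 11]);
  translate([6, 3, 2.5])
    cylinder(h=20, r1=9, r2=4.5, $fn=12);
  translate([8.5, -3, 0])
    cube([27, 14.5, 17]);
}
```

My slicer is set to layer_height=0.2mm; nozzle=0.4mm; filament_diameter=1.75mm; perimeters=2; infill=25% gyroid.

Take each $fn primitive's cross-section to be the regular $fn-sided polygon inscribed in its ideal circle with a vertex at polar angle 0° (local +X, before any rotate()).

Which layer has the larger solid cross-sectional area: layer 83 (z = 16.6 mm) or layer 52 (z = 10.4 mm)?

Layer 83 (z = 16.6): the cube is not intersected at this z (z outside [0, 11]); the cone at (6, 3) (r1=9→r2=4.5) has section circumradius 5.827 here — a regular 12-gon (area = (12/2)·5.827²·sin(360°/12) = 101.88 mm²); the 27×14.5 cube at (8.5, -3) contributes its full rectangle (area 391.50 mm²); Taking the union: the regions partially overlap — summed areas 493.38 mm² minus the doubly-counted overlap 23.48 mm² gives 469.90 mm² — area = 469.90 mm². So its area = 469.90 mm². Layer 52 (z = 10.4): the 4.5×11.5 cube contributes its full rectangle (area 51.75 mm²); the cone at (6, 3) (r1=9→r2=4.5) has section circumradius 7.223 here — a regular 12-gon (area = (12/2)·7.223²·sin(360°/12) = 156.49 mm²); the cube at (8.5, -3) is present — its section is the full 27×14.5 rectangle (area 391.50 mm²); Taking the union: the regions partially overlap — summed areas 599.74 mm² minus the doubly-counted overlap 82.72 mm² gives 517.02 mm² — area = 517.02 mm². So its area = 517.02 mm². Layer 52 is larger (517.02 vs 469.90 mm²).

layer 52 (z = 10.4 mm)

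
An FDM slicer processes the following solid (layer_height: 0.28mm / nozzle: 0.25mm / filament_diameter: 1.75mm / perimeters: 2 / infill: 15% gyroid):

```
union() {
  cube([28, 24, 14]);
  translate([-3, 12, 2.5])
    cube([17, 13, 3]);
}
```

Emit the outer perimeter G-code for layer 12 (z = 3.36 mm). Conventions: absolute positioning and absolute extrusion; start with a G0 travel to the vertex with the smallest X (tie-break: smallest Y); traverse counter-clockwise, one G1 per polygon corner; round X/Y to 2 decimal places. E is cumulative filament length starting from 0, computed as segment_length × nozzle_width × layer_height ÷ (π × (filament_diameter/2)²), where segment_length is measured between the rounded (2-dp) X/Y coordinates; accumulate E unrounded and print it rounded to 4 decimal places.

G0 X-3.00 Y12.00 Z3.36
G1 X0.00 Y12.00 E0.0873
G1 X0.00 Y0.00 E0.4365
G1 X28.00 Y0.00 E1.2514
G1 X28.00 Y24.00 E1.9499
G1 X14.00 Y24.00 E2.3573
G1 X14.00 Y25.00 E2.3864
G1 X-3.00 Y25.00 E2.8812
G1 X-3.00 Y12.00 E3.2595

At z = 3.36 mm: the cube (footprint 28×24) is included at this height; the cube at (-3, 12) (footprint 17×13) is included at this height; Merging all regions: the regions partially overlap (shared area 168.00 mm²), so overlapping operands fuse into one piece — 1 connected region. The outline is a single polygon with 8 vertices. Extrusion per mm of travel: 0.25 × 0.28 / (π × 0.875²) = 0.029103. Accumulating E over each segment gives final E = 3.2595.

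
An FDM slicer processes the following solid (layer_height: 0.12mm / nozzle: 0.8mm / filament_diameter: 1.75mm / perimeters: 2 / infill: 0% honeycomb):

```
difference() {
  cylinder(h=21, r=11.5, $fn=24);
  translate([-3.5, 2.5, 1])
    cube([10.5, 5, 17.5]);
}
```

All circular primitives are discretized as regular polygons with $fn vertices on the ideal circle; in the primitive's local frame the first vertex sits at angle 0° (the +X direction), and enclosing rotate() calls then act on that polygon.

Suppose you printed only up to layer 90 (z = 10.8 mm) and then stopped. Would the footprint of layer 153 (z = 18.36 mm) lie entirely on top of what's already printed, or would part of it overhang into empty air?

entirely on top

Compare the two slices. At z = 10.8: the r=11.5 cylinder gives a regular 24-gon of circumradius 11.5 (constant along its height) (area = (24/2)·11.500²·sin(360°/24) = 410.75 mm²); the cube at (-3.5, 2.5) (footprint 10.5×5) is included at this height (area 52.50 mm²); Subtracting the remaining from the first: starting from the r=11.5 cylinder (410.75 mm²), the 10.5×5 cube at (-3.5, 2.5) lies wholly inside it (removes its full 52.50 mm² and its 31.00 mm outline becomes a hole wall) — area = 358.25 mm². At z = 18.36: the cylinder: section is a regular 24-gon, circumradius r=11.5 (area = (24/2)·11.500²·sin(360°/24) = 410.75 mm²); the cube at (-3.5, 2.5) (footprint 10.5×5) is included at this height (area 52.50 mm²); After the difference (first − rest): starting from the r=11.5 cylinder (410.75 mm²), the 10.5×5 cube at (-3.5, 2.5) lies wholly inside it (removes its full 52.50 mm² and its 31.00 mm outline becomes a hole wall) — area = 358.25 mm². Checking containment: the cross-section at z = 18.36 is a subset of the cross-section at z = 10.8.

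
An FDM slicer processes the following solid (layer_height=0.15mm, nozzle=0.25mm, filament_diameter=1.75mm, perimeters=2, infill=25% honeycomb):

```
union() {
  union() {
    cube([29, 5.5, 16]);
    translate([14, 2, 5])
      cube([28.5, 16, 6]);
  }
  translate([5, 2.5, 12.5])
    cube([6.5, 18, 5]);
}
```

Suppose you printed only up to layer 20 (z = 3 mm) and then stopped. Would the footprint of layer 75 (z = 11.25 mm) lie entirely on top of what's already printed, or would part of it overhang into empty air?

entirely on top

Compare the two slices. At z = 3: the cube (footprint 29×5.5) is included at this height (area 159.50 mm²); the cube at (14, 2) does not reach this height (z outside [5, 11]); Merging all regions: only the 29×5.5 cube is present, so the union is just that shape — area = 159.50 mm²; the cube at (5, 2.5) does not reach this height (z outside [12.5, 17.5]); Taking the union: only that combined region is present, so the union is just that shape — area = 159.50 mm². At z = 11.25: the cube is present — its section is the full 29×5.5 rectangle (area 159.50 mm²); the cube at (14, 2) is not intersected at this z (z outside [5, 11]); Taking the union: only the 29×5.5 cube is present, so the union is just that shape — area = 159.50 mm²; the cube at (5, 2.5) does not reach this height (z outside [12.5, 17.5]); Combining (union): only that combined region is present, so the union is just that shape — area = 159.50 mm². Checking containment: the cross-section at z = 11.25 is a subset of the cross-section at z = 3.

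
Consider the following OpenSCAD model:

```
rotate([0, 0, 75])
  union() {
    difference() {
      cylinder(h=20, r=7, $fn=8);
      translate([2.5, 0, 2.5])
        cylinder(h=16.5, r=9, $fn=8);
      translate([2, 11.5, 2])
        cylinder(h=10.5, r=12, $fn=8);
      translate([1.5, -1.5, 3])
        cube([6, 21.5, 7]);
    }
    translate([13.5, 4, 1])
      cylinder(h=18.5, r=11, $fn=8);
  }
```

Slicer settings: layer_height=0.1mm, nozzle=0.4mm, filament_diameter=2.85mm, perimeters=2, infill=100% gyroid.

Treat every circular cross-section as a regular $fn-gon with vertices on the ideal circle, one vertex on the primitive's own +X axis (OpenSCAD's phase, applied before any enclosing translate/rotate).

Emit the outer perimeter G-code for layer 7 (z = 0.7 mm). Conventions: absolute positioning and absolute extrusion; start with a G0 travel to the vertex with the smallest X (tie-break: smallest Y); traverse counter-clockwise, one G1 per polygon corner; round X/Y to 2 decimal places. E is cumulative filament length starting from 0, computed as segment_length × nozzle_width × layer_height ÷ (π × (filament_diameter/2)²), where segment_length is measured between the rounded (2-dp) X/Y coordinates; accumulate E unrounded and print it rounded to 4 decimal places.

G0 X-6.76 Y1.81 Z0.70
G1 X-6.06 Y-3.50 E0.0336
G1 X-1.81 Y-6.76 E0.0672
G1 X3.50 Y-6.06 E0.1008
G1 X6.76 Y-1.81 E0.1343
G1 X6.06 Y3.50 E0.1679
G1 X1.81 Y6.76 E0.2015
G1 X-3.50 Y6.06 E0.2351
G1 X-6.76 Y1.81 E0.2687

At z = 0.7 mm: the cylinder: section is a regular 8-gon, circumradius r=7; the cylinder at (2.5, 0) is not intersected at this z (z outside [2.5, 19]); the cylinder at (2, 11.5) does not reach this height (z outside [2, 12.5]); the cube at (1.5, -1.5) is absent (z outside [3, 10]); Subtracting the remaining from the first: none of the subtracted shapes is present at this height, so the r=7 cylinder is unchanged — 1 connected region; the cylinder at (13.5, 4) is absent (z outside [1, 19.5]); Merging all regions: only that combined region is present, so the union is just that shape — 1 connected region; (whole slice rotated 75° about Z — lengths, areas and connectivity unchanged). The outline is a single polygon with 8 vertices. Extrusion per mm of travel: 0.4 × 0.1 / (π × 1.425²) = 0.006270. Accumulating E over each segment gives final E = 0.2687.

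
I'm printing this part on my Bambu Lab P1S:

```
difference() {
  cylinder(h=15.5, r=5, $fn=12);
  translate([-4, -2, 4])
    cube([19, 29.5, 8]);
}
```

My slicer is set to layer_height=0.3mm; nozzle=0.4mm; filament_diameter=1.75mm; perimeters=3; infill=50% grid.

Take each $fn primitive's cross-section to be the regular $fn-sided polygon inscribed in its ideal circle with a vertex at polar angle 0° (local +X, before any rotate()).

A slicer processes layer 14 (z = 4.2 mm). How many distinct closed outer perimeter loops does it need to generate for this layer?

At z = 4.2 mm: the r=5 cylinder gives a regular 12-gon of circumradius 5 (constant along its height); the cube at (-4, -2) is present — its section is the full 19×29.5 rectangle; Taking the first minus the rest: starting from the r=5 cylinder, the 19×29.5 cube at (-4, -2) partially overlaps it — only the 53.25 mm² overlap (of its 560.50 mm²) is removed, clipping the outline — 1 connected region. The result has 1 disconnected region.

1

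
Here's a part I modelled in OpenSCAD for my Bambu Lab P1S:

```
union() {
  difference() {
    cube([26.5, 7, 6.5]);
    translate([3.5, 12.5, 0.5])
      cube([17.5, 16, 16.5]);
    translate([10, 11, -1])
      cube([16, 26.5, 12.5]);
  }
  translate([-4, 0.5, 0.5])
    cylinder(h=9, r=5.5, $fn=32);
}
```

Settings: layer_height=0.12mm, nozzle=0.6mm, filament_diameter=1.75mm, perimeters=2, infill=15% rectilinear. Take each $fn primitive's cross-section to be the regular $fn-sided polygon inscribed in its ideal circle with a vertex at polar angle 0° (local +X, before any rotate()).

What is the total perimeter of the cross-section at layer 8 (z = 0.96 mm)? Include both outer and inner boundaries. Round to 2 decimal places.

91.16 mm

At z = 0.96 mm: the 26.5×7 cube contributes its full rectangle (perimeter 67.00 mm); the 17.5×16 cube at (3.5, 12.5) contributes its full rectangle (perimeter 67.00 mm); the cube at (10, 11) (footprint 16×26.5) is included at this height (perimeter 85.00 mm); After the difference (first − rest): starting from the 26.5×7 cube, the 17.5×16 cube at (3.5, 12.5) misses the remaining region (no effect); the 16×26.5 cube at (10, 11) misses the remaining region (no effect) — boundary = 67.00 mm; the r=5.5 cylinder at (-4, 0.5) gives a regular 32-gon of circumradius 5.5 (constant along its height) (perimeter = 2·32·5.500·sin(180°/32) = 34.50 mm); Merging all regions: the regions partially overlap (shared area 4.55 mm²), so the edge portions inside another operand are dropped and the merged outline is re-measured after clipping — boundary = 91.16 mm. Overall, the cross-section is a single solid region. Total boundary length (outer) = 91.16 mm.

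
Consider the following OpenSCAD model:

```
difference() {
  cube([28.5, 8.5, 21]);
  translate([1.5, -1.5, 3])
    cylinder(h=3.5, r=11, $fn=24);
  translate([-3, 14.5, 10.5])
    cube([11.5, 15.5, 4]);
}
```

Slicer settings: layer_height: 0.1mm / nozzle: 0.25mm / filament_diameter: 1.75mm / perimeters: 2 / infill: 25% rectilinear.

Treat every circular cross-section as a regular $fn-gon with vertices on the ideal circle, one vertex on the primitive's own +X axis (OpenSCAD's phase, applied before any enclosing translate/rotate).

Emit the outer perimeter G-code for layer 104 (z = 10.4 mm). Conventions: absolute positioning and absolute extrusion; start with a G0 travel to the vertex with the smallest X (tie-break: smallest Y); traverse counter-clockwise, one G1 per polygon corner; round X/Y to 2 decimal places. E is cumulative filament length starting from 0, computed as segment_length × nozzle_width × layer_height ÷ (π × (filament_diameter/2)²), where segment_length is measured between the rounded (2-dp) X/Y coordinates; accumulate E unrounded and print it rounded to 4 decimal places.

At z = 10.4 mm: the cube is present — its section is the full 28.5×8.5 rectangle; the cylinder at (1.5, -1.5) is absent (z outside [3, 6.5]); the cube at (-3, 14.5) is absent (z outside [10.5, 14.5]); Taking the first minus the rest: none of the subtracted shapes is present at this height, so the 28.5×8.5 cube is unchanged — 1 connected region. The outline is a single polygon with 4 vertices. Extrusion per mm of travel: 0.25 × 0.1 / (π × 0.875²) = 0.010394. Accumulating E over each segment gives final E = 0.7691.

G0 X0.00 Y0.00 Z10.40
G1 X28.50 Y0.00 E0.2962
G1 X28.50 Y8.50 E0.3846
G1 X0.00 Y8.50 E0.6808
G1 X0.00 Y0.00 E0.7691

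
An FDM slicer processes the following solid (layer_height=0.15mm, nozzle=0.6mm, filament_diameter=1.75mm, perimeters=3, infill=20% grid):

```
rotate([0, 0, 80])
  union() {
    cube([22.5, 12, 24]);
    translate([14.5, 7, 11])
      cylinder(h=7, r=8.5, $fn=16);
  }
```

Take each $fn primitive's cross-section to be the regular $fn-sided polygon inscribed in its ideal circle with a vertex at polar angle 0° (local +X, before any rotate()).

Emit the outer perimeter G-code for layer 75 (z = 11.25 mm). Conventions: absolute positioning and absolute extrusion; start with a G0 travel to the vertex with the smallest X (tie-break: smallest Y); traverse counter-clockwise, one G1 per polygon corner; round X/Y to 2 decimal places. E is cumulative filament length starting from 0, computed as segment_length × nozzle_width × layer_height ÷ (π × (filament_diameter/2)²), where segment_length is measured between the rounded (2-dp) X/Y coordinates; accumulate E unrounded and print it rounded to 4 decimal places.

At z = 11.25 mm: the cube (footprint 22.5×12) is included at this height; the r=8.5 cylinder at (14.5, 7) gives a regular 16-gon of circumradius 8.5 (constant along its height); Merging all regions: the regions partially overlap (shared area 179.19 mm²), so overlapping operands fuse into one piece — 1 connected region; (whole slice rotated 80° about Z — lengths, areas and connectivity unchanged). The outline is a single polygon with 19 vertices. Extrusion per mm of travel: 0.6 × 0.15 / (π × 0.875²) = 0.037418. Accumulating E over each segment gives final E = 2.6969.

G0 X-12.75 Y16.97 Z11.25
G1 X-12.67 Y13.66 E0.1239
G1 X-11.34 Y10.62 E0.2480
G1 X-10.46 Y9.78 E0.2936
G1 X-11.82 Y2.08 E0.5861
G1 X0.00 Y0.00 E1.0352
G1 X1.73 Y9.82 E1.4083
G1 X2.79 Y10.93 E1.4657
G1 X4.00 Y14.02 E1.5899
G1 X3.92 Y17.33 E1.7138
G1 X3.30 Y18.74 E1.7714
G1 X3.91 Y22.16 E1.9014
G1 X-0.51 Y22.94 E2.0694
G1 X-2.90 Y23.87 E2.1653
G1 X-5.46 Y23.81 E2.2611
G1 X-7.91 Y24.24 E2.3542
G1 X-8.14 Y22.95 E2.4032
G1 X-9.25 Y22.46 E2.4486
G1 X-11.54 Y20.06 E2.5728
G1 X-12.75 Y16.97 E2.6969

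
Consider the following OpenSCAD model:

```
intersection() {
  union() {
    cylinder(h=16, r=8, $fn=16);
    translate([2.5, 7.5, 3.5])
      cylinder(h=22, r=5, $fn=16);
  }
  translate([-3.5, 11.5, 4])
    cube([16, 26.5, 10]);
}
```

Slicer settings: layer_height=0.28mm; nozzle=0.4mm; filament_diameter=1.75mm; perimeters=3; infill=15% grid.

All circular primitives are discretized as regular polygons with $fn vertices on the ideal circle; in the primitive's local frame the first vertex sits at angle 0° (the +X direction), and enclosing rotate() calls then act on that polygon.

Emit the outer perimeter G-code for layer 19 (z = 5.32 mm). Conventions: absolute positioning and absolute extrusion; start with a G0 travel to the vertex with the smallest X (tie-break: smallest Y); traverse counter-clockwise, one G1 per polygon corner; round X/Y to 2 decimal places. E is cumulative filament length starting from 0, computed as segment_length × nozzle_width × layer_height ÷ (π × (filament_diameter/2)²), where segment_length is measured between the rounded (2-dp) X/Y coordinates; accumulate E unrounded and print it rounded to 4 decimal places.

At z = 5.32 mm: the r=8 cylinder gives a regular 16-gon of circumradius 8 (constant along its height); the r=5 cylinder at (2.5, 7.5) gives a regular 16-gon of circumradius 5 (constant along its height); Merging all regions: the regions partially overlap (shared area 33.05 mm²), so overlapping operands fuse into one piece — 1 connected region; the cube at (-3.5, 11.5) is present — its section is the full 16×26.5 rectangle; Taking the intersection: the 16×26.5 cube at (-3.5, 11.5) partially overlaps that combined region; clipping to the common part keeps 3.67 mm² — 1 connected region. The outline is a single polygon with 5 vertices. Extrusion per mm of travel: 0.4 × 0.28 / (π × 0.875²) = 0.046564. Accumulating E over each segment gives final E = 0.5499.

G0 X-0.34 Y11.50 Z5.32
G1 X5.34 Y11.50 E0.2645
G1 X4.41 Y12.12 E0.3165
G1 X2.50 Y12.50 E0.4072
G1 X0.59 Y12.12 E0.4979
G1 X-0.34 Y11.50 E0.5499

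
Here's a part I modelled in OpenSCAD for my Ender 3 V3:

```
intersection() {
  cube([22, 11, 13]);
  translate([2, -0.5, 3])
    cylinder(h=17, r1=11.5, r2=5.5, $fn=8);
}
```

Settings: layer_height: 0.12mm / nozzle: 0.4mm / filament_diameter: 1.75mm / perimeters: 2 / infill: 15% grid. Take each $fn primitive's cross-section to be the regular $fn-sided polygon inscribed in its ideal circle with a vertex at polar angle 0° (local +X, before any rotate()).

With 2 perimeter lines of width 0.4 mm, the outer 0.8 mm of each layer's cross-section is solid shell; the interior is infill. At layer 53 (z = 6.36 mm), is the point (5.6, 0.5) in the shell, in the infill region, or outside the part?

At z = 6.36 mm: the cube is present — its section is the full 22×11 rectangle; the cone at (2, -0.5) (r1=11.5→r2=5.5) has section circumradius 10.314 here — a regular 8-gon; Taking the intersection: the cone at (2, -0.5) partially overlaps the 22×11 cube; clipping to the common part keeps 88.92 mm² — 1 connected region. Overall, the cross-section is a single solid region. The nearest boundary edge runs (12.11, 0.00)→(0.00, 0.00); distance from the point to it = 0.50 mm. The point is inside the cross-section, 0.50 mm from the nearest boundary — within the 0.8 mm shell band (2 × 0.4).

shell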